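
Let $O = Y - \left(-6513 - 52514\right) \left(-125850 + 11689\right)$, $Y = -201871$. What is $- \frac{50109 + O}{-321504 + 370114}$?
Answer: $\frac{6738733109}{48610} \approx 1.3863 \cdot 10^{5}$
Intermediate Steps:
$O = -6738783218$ ($O = -201871 - \left(-6513 - 52514\right) \left(-125850 + 11689\right) = -201871 - \left(-59027\right) \left(-114161\right) = -201871 - 6738581347 = -6738783218$)
$- \frac{50109 + O}{-321504 + 370114} = - \frac{50109 - 6738783218}{-321504 + 370114} = - \frac{-6738733109}{48610} = \left(-1\right) \left(- \frac{6738733109}{48610}\right) = \frac{6738733109}{48610}$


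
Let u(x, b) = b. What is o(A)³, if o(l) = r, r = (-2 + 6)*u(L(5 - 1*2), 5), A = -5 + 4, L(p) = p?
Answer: 8000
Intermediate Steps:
A = -1
r = 20 (r = (-2 + 6)*5 = 4*5 = 20)
o(l) = 20
o(A)³ = 20³ = 8000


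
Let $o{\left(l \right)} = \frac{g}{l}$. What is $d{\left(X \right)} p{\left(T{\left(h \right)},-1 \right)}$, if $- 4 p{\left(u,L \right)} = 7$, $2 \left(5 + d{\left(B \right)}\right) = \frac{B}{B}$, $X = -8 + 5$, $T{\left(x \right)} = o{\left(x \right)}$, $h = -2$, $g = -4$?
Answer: $\frac{63}{8} \approx 7.875$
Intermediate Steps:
$o{\left(l \right)} = - \frac{4}{l}$
$T{\left(x \right)} = - \frac{4}{x}$
$X = -3$
$d{\left(B \right)} = - \frac{9}{2}$ ($d{\left(B \right)} = -5 + \frac{B \frac{1}{B}}{2} = -5 + \frac{1}{2} \cdot 1 = -5 + \frac{1}{2} = - \frac{9}{2}$)
$p{\left(u,L \right)} = - \frac{7}{4}$ ($p{\left(u,L \right)} = \left(- \frac{1}{4}\right) 7 = - \frac{7}{4}$)
$d{\left(X \right)} p{\left(T{\left(h \right)},-1 \right)} = \left(- \frac{9}{2}\right) \left(- \frac{7}{4}\right) = \frac{63}{8}$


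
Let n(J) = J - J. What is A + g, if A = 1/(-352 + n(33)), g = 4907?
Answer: 1727263/352 ≈ 4907.0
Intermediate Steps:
n(J) = 0
A = -1/352 (A = 1/(-352 + 0) = 1/(-352) = -1/352 ≈ -0.0028409)
A + g = -1/352 + 4907 = 1727263/352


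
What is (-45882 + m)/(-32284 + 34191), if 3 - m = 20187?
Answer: -66066/1907 ≈ -34.644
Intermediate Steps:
m = -20184 (m = 3 - 1*20187 = 3 - 20187 = -20184)
(-45882 + m)/(-32284 + 34191) = (-45882 - 20184)/(-32284 + 34191) = -66066/1907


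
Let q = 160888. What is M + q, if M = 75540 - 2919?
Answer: 233509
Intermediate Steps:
M = 72621
M + q = 72621 + 160888 = 233509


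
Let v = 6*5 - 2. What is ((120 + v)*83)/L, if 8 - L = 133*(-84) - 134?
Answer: 6142/5657 ≈ 1.0857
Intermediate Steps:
v = 28 (v = 30 - 2 = 28)
L = 11314 (L = 8 - (133*(-84) - 134) = 8 - (-11172 - 134) = 8 - 1*(-11306) = 8 + 11306 = 11314)
((120 + v)*83)/L = ((120 + 28)*83)/11314 = (148*83)*(1/11314) = 12284*(1/11314) = 6142/5657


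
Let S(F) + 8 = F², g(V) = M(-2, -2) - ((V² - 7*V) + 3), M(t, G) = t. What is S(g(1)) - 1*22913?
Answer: -22920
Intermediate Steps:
g(V) = -5 - V² + 7*V (g(V) = -2 - ((V² - 7*V) + 3) = -2 - (3 + V² - 7*V) = -2 + (-3 - V² + 7*V) = -5 - V² + 7*V)
S(F) = -8 + F²
S(g(1)) - 1*22913 = (-8 + (-5 - 1*1² + 7*1)²) - 1*22913 = (-8 + (-5 - 1*1 + 7)²) - 22913 = (-8 + (-5 - 1 + 7)²) - 22913 = (-8 + 1²) - 22913 = (-8 + 1) - 22913 = -7 - 22913 = -22920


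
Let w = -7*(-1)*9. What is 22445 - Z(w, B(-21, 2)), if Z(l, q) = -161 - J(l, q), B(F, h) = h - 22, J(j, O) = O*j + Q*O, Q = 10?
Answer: 21146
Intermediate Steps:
J(j, O) = 10*O + O*j (J(j, O) = O*j + 10*O = 10*O + O*j)
B(F, h) = -22 + h
w = 63 (w = 7*9 = 63)
Z(l, q) = -161 - q*(10 + l)
22445 - Z(w, B(-21, 2)) = 22445 - (-161 - (-22 + 2)*(10 + 63)) = 22445 - (-161 - 1*(-20)*73) = 22445 - (-161 + 1460) = 22445 - 1*1299 = 22445 - 1299 = 21146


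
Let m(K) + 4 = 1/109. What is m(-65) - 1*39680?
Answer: -4325555/109 ≈ -39684.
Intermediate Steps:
m(K) = -435/109 (m(K) = -4 + 1/109 = -435/109)
m(-65) - 1*39680 = -435/109 - 1*39680 = -435/109 - 39680 = -4325555/109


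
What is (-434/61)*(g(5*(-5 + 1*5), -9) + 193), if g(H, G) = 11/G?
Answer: -749084/549 ≈ -1364.5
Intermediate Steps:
(-434/61)*(g(5*(-5 + 1*5), -9) + 193) = (-434/61)*(11/(-9) + 193) = (-434*1/61)*(11*(-⅑) + 193) = -434*(-11/9 + 193)/61 = -434/61*1726/9 = -749084/549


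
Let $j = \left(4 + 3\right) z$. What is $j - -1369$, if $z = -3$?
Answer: $1348$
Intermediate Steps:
$j = -21$ ($j = \left(4 + 3\right) \left(-3\right) = 7 \left(-3\right) = -21$)
$j - -1369 = -21 - -1369 = -21 + 1369 = 1348$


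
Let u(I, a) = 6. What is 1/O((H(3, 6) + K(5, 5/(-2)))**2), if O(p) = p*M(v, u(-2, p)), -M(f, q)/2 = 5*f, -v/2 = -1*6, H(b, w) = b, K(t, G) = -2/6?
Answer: -3/2560 ≈ -0.0011719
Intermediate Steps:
K(t, G) = -1/3 (K(t, G) = -2*1/6 = -1/3)
v = 12 (v = -(-2)*6 = -2*(-6) = 12)
M(f, q) = -10*f
O(p) = -120*p (O(p) = p*(-10*12) = p*(-120) = -120*p)
1/O((H(3, 6) + K(5, 5/(-2)))**2) = 1/(-120*(3 - 1/3)**2) = 1/(-120*(8/3)**2) = 1/(-120*64/9) = 1/(-2560/3) = -3/2560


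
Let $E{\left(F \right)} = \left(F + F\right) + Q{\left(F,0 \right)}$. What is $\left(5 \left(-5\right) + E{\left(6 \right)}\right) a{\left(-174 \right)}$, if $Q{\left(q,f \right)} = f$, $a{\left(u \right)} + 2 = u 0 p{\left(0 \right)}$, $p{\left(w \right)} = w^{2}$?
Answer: $26$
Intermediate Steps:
$a{\left(u \right)} = -2$ ($a{\left(u \right)} = -2 + u 0 \cdot 0^{2} = -2 + 0 \cdot 0 = -2 + 0 = -2$)
$E{\left(F \right)} = 2 F$ ($E{\left(F \right)} = \left(F + F\right) + 0 = 2 F + 0 = 2 F$)
$\left(5 \left(-5\right) + E{\left(6 \right)}\right) a{\left(-174 \right)} = \left(5 \left(-5\right) + 2 \cdot 6\right) \left(-2\right) = \left(-25 + 12\right) \left(-2\right) = \left(-13\right) \left(-2\right) = 26$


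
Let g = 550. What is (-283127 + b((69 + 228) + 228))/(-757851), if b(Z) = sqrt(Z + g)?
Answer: 283127/757851 - 5*sqrt(43)/757851 ≈ 0.37355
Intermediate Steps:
b(Z) = sqrt(550 + Z) (b(Z) = sqrt(Z + 550) = sqrt(550 + Z))
(-283127 + b((69 + 228) + 228))/(-757851) = (-283127 + sqrt(550 + ((69 + 228) + 228)))/(-757851) = (-283127 + sqrt(550 + (297 + 228)))*(-1/757851) = (-283127 + sqrt(550 + 525))*(-1/757851) = (-283127 + sqrt(1075))*(-1/757851) = (-283127 + 5*sqrt(43))*(-1/757851) = 283127/757851 - 5*sqrt(43)/757851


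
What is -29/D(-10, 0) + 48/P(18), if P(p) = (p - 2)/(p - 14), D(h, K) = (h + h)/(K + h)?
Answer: -5/2 ≈ -2.5000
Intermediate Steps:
D(h, K) = 2*h/(K + h) (D(h, K) = (2*h)/(K + h) = 2*h/(K + h))
P(p) = (-2 + p)/(-14 + p)
-29/D(-10, 0) + 48/P(18) = -29/(2*(-10)/(0 - 10)) + 48/(((-2 + 18)/(-14 + 18))) = -29/(2*(-10)/(-10)) + 48/((16/4)) = -29/(2*(-10)*(-⅒)) + 48/(((¼)*16)) = -29/2 + 48/4 = -29*½ + 48*(¼) = -29/2 + 12 = -5/2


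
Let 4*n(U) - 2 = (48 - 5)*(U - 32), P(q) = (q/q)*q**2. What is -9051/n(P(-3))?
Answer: 1724/47 ≈ 36.681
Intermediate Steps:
P(q) = q**2 (P(q) = 1*q**2 = q**2)
n(U) = -687/2 + 43*U/4 (n(U) = 1/2 + ((48 - 5)*(U - 32))/4 = 1/2 + (43*(-32 + U))/4 = 1/2 + (-1376 + 43*U)/4 = 1/2 + (-344 + 43*U/4) = -687/2 + 43*U/4)
-9051/n(P(-3)) = -9051/(-687/2 + (43/4)*(-3)**2) = -9051/(-687/2 + (43/4)*9) = -9051/(-687/2 + 387/4) = -9051/(-987/4) = -9051*(-4/987) = 1724/47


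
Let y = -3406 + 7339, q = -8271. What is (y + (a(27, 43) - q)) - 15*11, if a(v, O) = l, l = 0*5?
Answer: 12039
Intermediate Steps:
l = 0
a(v, O) = 0
y = 3933
(y + (a(27, 43) - q)) - 15*11 = (3933 + (0 - 1*(-8271))) - 15*11 = (3933 + (0 + 8271)) - 165 = (3933 + 8271) - 165 = 12204 - 165 = 12039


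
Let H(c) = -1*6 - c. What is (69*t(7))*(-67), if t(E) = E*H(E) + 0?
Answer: 420693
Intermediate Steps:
H(c) = -6 - c
t(E) = E*(-6 - E) (t(E) = E*(-6 - E) + 0 = E*(-6 - E))
(69*t(7))*(-67) = (69*(-1*7*(6 + 7)))*(-67) = (69*(-1*7*13))*(-67) = (69*(-91))*(-67) = -6279*(-67) = 420693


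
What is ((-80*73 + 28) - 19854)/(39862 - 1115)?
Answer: -25666/38747 ≈ -0.66240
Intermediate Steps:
((-80*73 + 28) - 19854)/(39862 - 1115) = ((-5840 + 28) - 19854)/38747 = (-5812 - 19854)*(1/38747) = -25666*1/38747 = -25666/38747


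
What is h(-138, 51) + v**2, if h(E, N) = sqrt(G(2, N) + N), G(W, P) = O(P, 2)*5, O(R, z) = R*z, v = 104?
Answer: 10816 + sqrt(561) ≈ 10840.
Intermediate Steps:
G(W, P) = 10*P (G(W, P) = (P*2)*5 = (2*P)*5 = 10*P)
h(E, N) = sqrt(11)*sqrt(N) (h(E, N) = sqrt(10*N + N) = sqrt(11*N) = sqrt(11)*sqrt(N))
h(-138, 51) + v**2 = sqrt(11)*sqrt(51) + 104**2 = sqrt(561) + 10816 = 10816 + sqrt(561)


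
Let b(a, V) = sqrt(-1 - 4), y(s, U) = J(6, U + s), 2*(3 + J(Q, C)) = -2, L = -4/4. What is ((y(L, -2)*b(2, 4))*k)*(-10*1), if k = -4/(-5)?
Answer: 32*I*sqrt(5) ≈ 71.554*I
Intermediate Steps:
L = -1 (L = -4*1/4 = -1)
J(Q, C) = -4 (J(Q, C) = -3 + (1/2)*(-2) = -3 - 1 = -4)
k = 4/5 (k = -4*(-1/5) = 4/5 ≈ 0.80000)
y(s, U) = -4
b(a, V) = I*sqrt(5) (b(a, V) = sqrt(-5) = I*sqrt(5))
((y(L, -2)*b(2, 4))*k)*(-10*1) = (-4*I*sqrt(5)*(4/5))*(-10*1) = (-4*I*sqrt(5)*(4/5))*(-10) = -16*I*sqrt(5)/5*(-10) = 32*I*sqrt(5)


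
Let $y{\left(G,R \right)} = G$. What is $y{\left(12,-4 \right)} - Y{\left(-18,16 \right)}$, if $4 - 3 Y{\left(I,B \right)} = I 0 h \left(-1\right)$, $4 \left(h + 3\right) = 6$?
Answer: $\frac{32}{3} \approx 10.667$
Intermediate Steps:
$h = - \frac{3}{2}$ ($h = -3 + \frac{1}{4} \cdot 6 = -3 + \frac{3}{2} = - \frac{3}{2} \approx -1.5$)
$Y{\left(I,B \right)} = \frac{4}{3}$ ($Y{\left(I,B \right)} = \frac{4}{3} - \frac{I 0 \left(- \frac{3}{2}\right) \left(-1\right)}{3} = \frac{4}{3} - \frac{I 0 \left(-1\right)}{3} = \frac{4}{3} - \frac{0 \left(-1\right)}{3} = \frac{4}{3} - 0 = \frac{4}{3} + 0 = \frac{4}{3}$)
$y{\left(12,-4 \right)} - Y{\left(-18,16 \right)} = 12 - \frac{4}{3} = \frac{32}{3}$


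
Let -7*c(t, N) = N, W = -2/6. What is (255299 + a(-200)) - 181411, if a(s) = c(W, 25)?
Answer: 517191/7 ≈ 73884.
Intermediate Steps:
W = -⅓ (W = -2*⅙ = -⅓ ≈ -0.33333)
c(t, N) = -N/7
a(s) = -25/7 (a(s) = -⅐*25 = -25/7)
(255299 + a(-200)) - 181411 = (255299 - 25/7) - 181411 = 1787068/7 - 181411 = 517191/7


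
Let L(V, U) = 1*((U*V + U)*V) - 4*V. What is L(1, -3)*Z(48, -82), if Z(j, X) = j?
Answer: -480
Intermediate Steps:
L(V, U) = -4*V + V*(U + U*V) (L(V, U) = 1*((U + U*V)*V) - 4*V = 1*(V*(U + U*V)) - 4*V = V*(U + U*V) - 4*V = -4*V + V*(U + U*V))
L(1, -3)*Z(48, -82) = (1*(-4 - 3 - 3*1))*48 = (1*(-4 - 3 - 3))*48 = (1*(-10))*48 = -10*48 = -480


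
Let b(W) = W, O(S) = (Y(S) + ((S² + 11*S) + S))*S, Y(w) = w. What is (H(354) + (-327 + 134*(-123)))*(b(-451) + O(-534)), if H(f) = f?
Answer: 2444665492785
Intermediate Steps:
O(S) = S*(S² + 13*S) (O(S) = (S + ((S² + 11*S) + S))*S = (S + (S² + 12*S))*S = (S² + 13*S)*S = S*(S² + 13*S))
(H(354) + (-327 + 134*(-123)))*(b(-451) + O(-534)) = (354 + (-327 + 134*(-123)))*(-451 + (-534)²*(13 - 534)) = (354 + (-327 - 16482))*(-451 + 285156*(-521)) = (354 - 16809)*(-451 - 148566276) = -16455*(-148566727) = 2444665492785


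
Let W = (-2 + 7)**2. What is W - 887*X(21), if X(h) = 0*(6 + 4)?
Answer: 25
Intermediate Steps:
W = 25 (W = 5**2 = 25)
X(h) = 0 (X(h) = 0*10 = 0)
W - 887*X(21) = 25 - 887*0 = 25 + 0 = 25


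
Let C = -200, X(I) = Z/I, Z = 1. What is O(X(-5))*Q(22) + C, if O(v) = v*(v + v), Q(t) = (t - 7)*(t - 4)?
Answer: -892/5 ≈ -178.40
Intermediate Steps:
X(I) = 1/I
Q(t) = (-7 + t)*(-4 + t)
O(v) = 2*v² (O(v) = v*(2*v) = 2*v²)
O(X(-5))*Q(22) + C = (2*(1/(-5))²)*(28 + 22² - 11*22) - 200 = (2*(-⅕)²)*(28 + 484 - 242) - 200 = (2*(1/25))*270 - 200 = (2/25)*270 - 200 = 108/5 - 200 = -892/5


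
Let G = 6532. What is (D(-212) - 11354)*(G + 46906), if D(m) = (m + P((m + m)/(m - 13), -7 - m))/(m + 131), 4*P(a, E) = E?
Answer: -98273898107/162 ≈ -6.0663e+8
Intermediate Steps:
P(a, E) = E/4
D(m) = (-7/4 + 3*m/4)/(131 + m) (D(m) = (m + (-7 - m)/4)/(m + 131) = (m + (-7/4 - m/4))/(131 + m) = (-7/4 + 3*m/4)/(131 + m))
(D(-212) - 11354)*(G + 46906) = ((-7 + 3*(-212))/(4*(131 - 212)) - 11354)*(6532 + 46906) = ((¼)*(-7 - 636)/(-81) - 11354)*53438 = ((¼)*(-1/81)*(-643) - 11354)*53438 = (643/324 - 11354)*53438 = -3678053/324*53438 = -98273898107/162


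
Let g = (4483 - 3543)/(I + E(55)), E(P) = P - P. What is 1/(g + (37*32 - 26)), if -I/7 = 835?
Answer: 1169/1353514 ≈ 0.00086368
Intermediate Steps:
E(P) = 0
I = -5845 (I = -7*835 = -5845)
g = -188/1169 (g = (4483 - 3543)/(-5845 + 0) = 940/(-5845) = 940*(-1/5845) = -188/1169 ≈ -0.16082)
1/(g + (37*32 - 26)) = 1/(-188/1169 + (37*32 - 26)) = 1/(-188/1169 + (1184 - 26)) = 1/(-188/1169 + 1158) = 1/(1353514/1169) = 1169/1353514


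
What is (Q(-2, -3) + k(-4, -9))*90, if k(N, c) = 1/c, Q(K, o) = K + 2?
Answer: -10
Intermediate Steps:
Q(K, o) = 2 + K
(Q(-2, -3) + k(-4, -9))*90 = ((2 - 2) + 1/(-9))*90 = (0 - 1/9)*90 = -1/9*90 = -10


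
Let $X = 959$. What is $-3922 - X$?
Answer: $-4881$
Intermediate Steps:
$-3922 - X = -3922 - 959 = -4881$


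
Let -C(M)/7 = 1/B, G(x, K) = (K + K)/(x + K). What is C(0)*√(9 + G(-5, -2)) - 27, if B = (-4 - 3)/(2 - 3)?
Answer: -27 - √469/7 ≈ -30.094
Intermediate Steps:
G(x, K) = 2*K/(K + x) (G(x, K) = (2*K)/(K + x) = 2*K/(K + x))
B = 7 (B = -7/(-1) = -7*(-1) = 7)
C(M) = -1 (C(M) = -7/7 = -7*⅐ = -1)
C(0)*√(9 + G(-5, -2)) - 27 = -√(9 + 2*(-2)/(-2 - 5)) - 27 = -√(9 + 2*(-2)/(-7)) - 27 = -√(9 + 2*(-2)*(-⅐)) - 27 = -√(9 + 4/7) - 27 = -√(67/7) - 27 = -√469/7 - 27 = -27 - √469/7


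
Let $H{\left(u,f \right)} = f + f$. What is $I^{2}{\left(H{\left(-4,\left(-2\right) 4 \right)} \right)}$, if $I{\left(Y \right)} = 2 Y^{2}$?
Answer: $262144$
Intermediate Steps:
$H{\left(u,f \right)} = 2 f$
$I^{2}{\left(H{\left(-4,\left(-2\right) 4 \right)} \right)} = \left(2 \left(2 \left(\left(-2\right) 4\right)\right)^{2}\right)^{2} = \left(2 \left(2 \left(-8\right)\right)^{2}\right)^{2} = \left(2 \left(-16\right)^{2}\right)^{2} = \left(2 \cdot 256\right)^{2} = 512^{2} = 262144$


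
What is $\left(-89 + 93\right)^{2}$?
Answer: $16$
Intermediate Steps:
$\left(-89 + 93\right)^{2} = 4^{2} = 16$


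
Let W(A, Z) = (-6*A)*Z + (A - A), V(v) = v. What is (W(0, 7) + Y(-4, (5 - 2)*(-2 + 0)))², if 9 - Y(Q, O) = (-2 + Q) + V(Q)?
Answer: 361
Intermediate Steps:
W(A, Z) = -6*A*Z (W(A, Z) = -6*A*Z + 0 = -6*A*Z)
Y(Q, O) = 11 - 2*Q (Y(Q, O) = 9 - ((-2 + Q) + Q) = 9 - (-2 + 2*Q) = 9 + (2 - 2*Q) = 11 - 2*Q)
(W(0, 7) + Y(-4, (5 - 2)*(-2 + 0)))² = (-6*0*7 + (11 - 2*(-4)))² = (0 + (11 + 8))² = (0 + 19)² = 19² = 361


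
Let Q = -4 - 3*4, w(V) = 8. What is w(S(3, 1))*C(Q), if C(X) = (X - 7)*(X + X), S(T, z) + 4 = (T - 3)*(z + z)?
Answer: 5888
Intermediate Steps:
S(T, z) = -4 + 2*z*(-3 + T) (S(T, z) = -4 + (T - 3)*(z + z) = -4 + (-3 + T)*(2*z) = -4 + 2*z*(-3 + T))
Q = -16 (Q = -4 - 12 = -16)
C(X) = 2*X*(-7 + X) (C(X) = (-7 + X)*(2*X) = 2*X*(-7 + X))
w(S(3, 1))*C(Q) = 8*(2*(-16)*(-7 - 16)) = 8*(2*(-16)*(-23)) = 8*736 = 5888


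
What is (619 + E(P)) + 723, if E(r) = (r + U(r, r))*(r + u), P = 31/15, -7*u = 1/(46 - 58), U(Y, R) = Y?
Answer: 472707/350 ≈ 1350.6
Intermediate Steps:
u = 1/84 (u = -1/(7*(46 - 58)) = -⅐/(-12) = -⅐*(-1/12) = 1/84 ≈ 0.011905)
P = 31/15 (P = 31*(1/15) = 31/15 ≈ 2.0667)
E(r) = 2*r*(1/84 + r) (E(r) = (r + r)*(r + 1/84) = (2*r)*(1/84 + r) = 2*r*(1/84 + r))
(619 + E(P)) + 723 = (619 + (1/42)*(31/15)*(1 + 84*(31/15))) + 723 = (619 + (1/42)*(31/15)*(1 + 868/5)) + 723 = (619 + (1/42)*(31/15)*(873/5)) + 723 = (619 + 3007/350) + 723 = 219657/350 + 723 = 472707/350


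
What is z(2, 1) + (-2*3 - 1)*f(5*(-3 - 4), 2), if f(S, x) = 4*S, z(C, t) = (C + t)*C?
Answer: 986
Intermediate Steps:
z(C, t) = C*(C + t)
z(2, 1) + (-2*3 - 1)*f(5*(-3 - 4), 2) = 2*(2 + 1) + (-2*3 - 1)*(4*(5*(-3 - 4))) = 2*3 + (-6 - 1)*(4*(5*(-7))) = 6 - 28*(-35) = 6 - 7*(-140) = 6 + 980 = 986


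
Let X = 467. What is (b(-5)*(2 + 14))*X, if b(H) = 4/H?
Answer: -29888/5 ≈ -5977.6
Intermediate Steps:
(b(-5)*(2 + 14))*X = ((4/(-5))*(2 + 14))*467 = ((4*(-⅕))*16)*467 = -⅘*16*467 = -64/5*467 = -29888/5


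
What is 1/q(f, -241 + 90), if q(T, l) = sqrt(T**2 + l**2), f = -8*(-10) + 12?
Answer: sqrt(185)/2405 ≈ 0.0056555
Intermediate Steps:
f = 92 (f = 80 + 12 = 92)
1/q(f, -241 + 90) = 1/(sqrt(92**2 + (-241 + 90)**2)) = 1/(sqrt(8464 + (-151)**2)) = 1/(sqrt(8464 + 22801)) = 1/(sqrt(31265)) = 1/(13*sqrt(185)) = sqrt(185)/2405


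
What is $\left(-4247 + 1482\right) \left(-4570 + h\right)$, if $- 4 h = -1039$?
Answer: $\frac{47671365}{4} \approx 1.1918 \cdot 10^{7}$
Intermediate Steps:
$h = \frac{1039}{4}$ ($h = \left(- \frac{1}{4}\right) \left(-1039\right) = \frac{1039}{4} \approx 259.75$)
$\left(-4247 + 1482\right) \left(-4570 + h\right) = \left(-4247 + 1482\right) \left(-4570 + \frac{1039}{4}\right) = \left(-2765\right) \left(- \frac{17241}{4}\right) = \frac{47671365}{4}$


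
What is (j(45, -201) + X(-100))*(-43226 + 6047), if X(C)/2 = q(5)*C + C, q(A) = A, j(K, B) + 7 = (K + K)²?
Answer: -256274847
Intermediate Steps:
j(K, B) = -7 + 4*K² (j(K, B) = -7 + (K + K)² = -7 + (2*K)² = -7 + 4*K²)
X(C) = 12*C (X(C) = 2*(5*C + C) = 2*(6*C) = 12*C)
(j(45, -201) + X(-100))*(-43226 + 6047) = ((-7 + 4*45²) + 12*(-100))*(-43226 + 6047) = ((-7 + 4*2025) - 1200)*(-37179) = ((-7 + 8100) - 1200)*(-37179) = (8093 - 1200)*(-37179) = 6893*(-37179) = -256274847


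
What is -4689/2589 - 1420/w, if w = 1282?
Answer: -1614613/553183 ≈ -2.9188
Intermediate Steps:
-4689/2589 - 1420/w = -4689/2589 - 1420/1282 = -4689*1/2589 - 1420*1/1282 = -1563/863 - 710/641 = -1614613/553183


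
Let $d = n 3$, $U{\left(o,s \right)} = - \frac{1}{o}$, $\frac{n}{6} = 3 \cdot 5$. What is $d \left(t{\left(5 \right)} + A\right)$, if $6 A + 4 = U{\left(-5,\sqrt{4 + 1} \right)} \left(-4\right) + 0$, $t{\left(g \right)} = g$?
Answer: $1134$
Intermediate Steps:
$n = 90$ ($n = 6 \cdot 3 \cdot 5 = 6 \cdot 15 = 90$)
$A = - \frac{4}{5}$ ($A = - \frac{2}{3} + \frac{- \frac{1}{-5} \left(-4\right) + 0}{6} = - \frac{2}{3} + \frac{\left(-1\right) \left(- \frac{1}{5}\right) \left(-4\right) + 0}{6} = - \frac{2}{3} + \frac{\frac{1}{5} \left(-4\right) + 0}{6} = - \frac{2}{3} + \frac{- \frac{4}{5} + 0}{6} = - \frac{2}{3} + \frac{1}{6} \left(- \frac{4}{5}\right) = - \frac{2}{3} - \frac{2}{15} = - \frac{4}{5} \approx -0.8$)
$d = 270$ ($d = 90 \cdot 3 = 270$)
$d \left(t{\left(5 \right)} + A\right) = 270 \left(5 - \frac{4}{5}\right) = 270 \cdot \frac{21}{5} = 1134$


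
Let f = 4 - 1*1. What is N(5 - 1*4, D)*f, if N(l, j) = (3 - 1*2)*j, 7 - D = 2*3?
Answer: 3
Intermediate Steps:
D = 1 (D = 7 - 2*3 = 7 - 1*6 = 7 - 6 = 1)
f = 3 (f = 4 - 1 = 3)
N(l, j) = j (N(l, j) = (3 - 2)*j = 1*j = j)
N(5 - 1*4, D)*f = 1*3 = 3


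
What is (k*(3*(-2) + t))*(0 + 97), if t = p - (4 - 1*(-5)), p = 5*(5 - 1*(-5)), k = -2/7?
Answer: -970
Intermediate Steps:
k = -2/7 (k = -2*⅐ = -2/7 ≈ -0.28571)
p = 50 (p = 5*(5 + 5) = 5*10 = 50)
t = 41 (t = 50 - (4 - 1*(-5)) = 50 - (4 + 5) = 50 - 1*9 = 50 - 9 = 41)
(k*(3*(-2) + t))*(0 + 97) = (-2*(3*(-2) + 41)/7)*(0 + 97) = -2*(-6 + 41)/7*97 = -2/7*35*97 = -10*97 = -970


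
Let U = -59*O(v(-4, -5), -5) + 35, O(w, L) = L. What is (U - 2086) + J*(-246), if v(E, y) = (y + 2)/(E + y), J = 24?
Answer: -7660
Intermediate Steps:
v(E, y) = (2 + y)/(E + y)
U = 330 (U = -59*(-5) + 35 = 295 + 35 = 330)
(U - 2086) + J*(-246) = (330 - 2086) + 24*(-246) = -1756 - 5904 = -7660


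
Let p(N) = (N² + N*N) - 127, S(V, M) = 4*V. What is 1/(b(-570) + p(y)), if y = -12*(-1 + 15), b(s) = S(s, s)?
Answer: 1/54041 ≈ 1.8504e-5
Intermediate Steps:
b(s) = 4*s
y = -168 (y = -12*14 = -168)
p(N) = -127 + 2*N² (p(N) = (N² + N²) - 127 = 2*N² - 127 = -127 + 2*N²)
1/(b(-570) + p(y)) = 1/(4*(-570) + (-127 + 2*(-168)²)) = 1/(-2280 + (-127 + 2*28224)) = 1/(-2280 + (-127 + 56448)) = 1/(-2280 + 56321) = 1/54041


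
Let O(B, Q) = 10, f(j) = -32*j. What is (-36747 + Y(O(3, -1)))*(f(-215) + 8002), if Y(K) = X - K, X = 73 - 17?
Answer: -546184282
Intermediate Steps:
X = 56
Y(K) = 56 - K
(-36747 + Y(O(3, -1)))*(f(-215) + 8002) = (-36747 + (56 - 1*10))*(-32*(-215) + 8002) = (-36747 + (56 - 10))*(6880 + 8002) = (-36747 + 46)*14882 = -36701*14882 = -546184282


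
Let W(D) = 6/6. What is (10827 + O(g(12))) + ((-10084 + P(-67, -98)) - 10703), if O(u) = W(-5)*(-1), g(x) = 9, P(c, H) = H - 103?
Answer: -10162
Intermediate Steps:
W(D) = 1 (W(D) = 6*(⅙) = 1)
P(c, H) = -103 + H
O(u) = -1 (O(u) = 1*(-1) = -1)
(10827 + O(g(12))) + ((-10084 + P(-67, -98)) - 10703) = (10827 - 1) + ((-10084 + (-103 - 98)) - 10703) = 10826 + ((-10084 - 201) - 10703) = 10826 + (-10285 - 10703) = 10826 - 20988 = -10162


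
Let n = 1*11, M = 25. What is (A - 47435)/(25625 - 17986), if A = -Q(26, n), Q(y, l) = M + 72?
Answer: -47532/7639 ≈ -6.2223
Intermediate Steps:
n = 11
Q(y, l) = 97 (Q(y, l) = 25 + 72 = 97)
A = -97 (A = -1*97 = -97)
(A - 47435)/(25625 - 17986) = (-97 - 47435)/(25625 - 17986) = -47532/7639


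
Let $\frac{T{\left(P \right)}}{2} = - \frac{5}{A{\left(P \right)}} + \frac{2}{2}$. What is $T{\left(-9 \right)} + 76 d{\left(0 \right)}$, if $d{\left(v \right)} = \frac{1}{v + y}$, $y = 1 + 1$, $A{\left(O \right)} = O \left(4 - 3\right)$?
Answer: $\frac{370}{9} \approx 41.111$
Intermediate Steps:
$A{\left(O \right)} = O$ ($A{\left(O \right)} = O 1 = O$)
$y = 2$
$T{\left(P \right)} = 2 - \frac{10}{P}$ ($T{\left(P \right)} = 2 \left(- \frac{5}{P} + \frac{2}{2}\right) = 2 \left(- \frac{5}{P} + 2 \cdot \frac{1}{2}\right) = 2 \left(- \frac{5}{P} + 1\right) = 2 \left(1 - \frac{5}{P}\right) = 2 - \frac{10}{P}$)
$d{\left(v \right)} = \frac{1}{2 + v}$ ($d{\left(v \right)} = \frac{1}{v + 2} = \frac{1}{2 + v}$)
$T{\left(-9 \right)} + 76 d{\left(0 \right)} = \left(2 - \frac{10}{-9}\right) + \frac{76}{2 + 0} = \left(2 - - \frac{10}{9}\right) + \frac{76}{2} = \left(2 + \frac{10}{9}\right) + 76 \cdot \frac{1}{2} = \frac{28}{9} + 38 = \frac{370}{9}$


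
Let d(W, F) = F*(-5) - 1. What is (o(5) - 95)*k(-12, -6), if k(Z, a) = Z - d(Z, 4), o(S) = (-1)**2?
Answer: -846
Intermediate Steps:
o(S) = 1
d(W, F) = -1 - 5*F (d(W, F) = -5*F - 1 = -1 - 5*F)
k(Z, a) = 21 + Z (k(Z, a) = Z - (-1 - 5*4) = Z - (-1 - 20) = Z - 1*(-21) = Z + 21 = 21 + Z)
(o(5) - 95)*k(-12, -6) = (1 - 95)*(21 - 12) = -94*9 = -846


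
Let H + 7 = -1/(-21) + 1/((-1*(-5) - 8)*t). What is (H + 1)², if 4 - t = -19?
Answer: 8305924/233289 ≈ 35.604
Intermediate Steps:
t = 23 (t = 4 - 1*(-19) = 4 + 19 = 23)
H = -3365/483 (H = -7 + (-1/(-21) + 1/(-1*(-5) - 8*23)) = -7 + (-1*(-1/21) + (1/23)/(5 - 8)) = -7 + (1/21 + (1/23)/(-3)) = -7 + (1/21 - ⅓*1/23) = -7 + (1/21 - 1/69) = -7 + 16/483 = -3365/483 ≈ -6.9669)
(H + 1)² = (-3365/483 + 1)² = (-2882/483)² = 8305924/233289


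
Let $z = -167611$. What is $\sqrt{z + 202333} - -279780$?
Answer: $279780 + 3 \sqrt{3858} \approx 2.7997 \cdot 10^{5}$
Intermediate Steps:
$\sqrt{z + 202333} - -279780 = \sqrt{-167611 + 202333} - -279780 = \sqrt{34722} + 279780 = 3 \sqrt{3858} + 279780 = 279780 + 3 \sqrt{3858}$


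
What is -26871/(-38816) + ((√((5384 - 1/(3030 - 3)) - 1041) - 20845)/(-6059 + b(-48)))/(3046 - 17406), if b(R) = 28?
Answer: 58158953371/84041647264 + √9948432255/131076909660 ≈ 0.69203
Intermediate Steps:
-26871/(-38816) + ((√((5384 - 1/(3030 - 3)) - 1041) - 20845)/(-6059 + b(-48)))/(3046 - 17406) = -26871/(-38816) + ((√((5384 - 1/(3030 - 3)) - 1041) - 20845)/(-6059 + 28))/(3046 - 17406) = -26871*(-1/38816) + ((√((5384 - 1/3027) - 1041) - 20845)/(-6031))/(-14360) = 26871/38816 + ((√((5384 - 1*1/3027) - 1041) - 20845)*(-1/6031))*(-1/14360) = 26871/38816 + ((√((5384 - 1/3027) - 1041) - 20845)*(-1/6031))*(-1/14360) = 26871/38816 + ((√(16297367/3027 - 1041) - 20845)*(-1/6031))*(-1/14360) = 26871/38816 + ((√(13146260/3027) - 20845)*(-1/6031))*(-1/14360) = 26871/38816 + ((2*√9948432255/3027 - 20845)*(-1/6031))*(-1/14360) = 26871/38816 + ((-20845 + 2*√9948432255/3027)*(-1/6031))*(-1/14360) = 26871/38816 + (20845/6031 - 2*√9948432255/18255837)*(-1/14360) = 26871/38816 + (-4169/17321032 + √9948432255/131076909660) = 58158953371/84041647264 + √9948432255/131076909660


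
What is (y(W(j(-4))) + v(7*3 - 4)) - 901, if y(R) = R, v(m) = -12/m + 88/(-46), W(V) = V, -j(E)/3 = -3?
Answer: -349796/391 ≈ -894.62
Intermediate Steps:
j(E) = 9 (j(E) = -3*(-3) = 9)
v(m) = -44/23 - 12/m (v(m) = -12/m + 88*(-1/46) = -12/m - 44/23 = -44/23 - 12/m)
(y(W(j(-4))) + v(7*3 - 4)) - 901 = (9 + (-44/23 - 12/(7*3 - 4))) - 901 = (9 + (-44/23 - 12/(21 - 4))) - 901 = (9 + (-44/23 - 12/17)) - 901 = (9 - 1024/391) - 901 = 2495/391 - 901 = -349796/391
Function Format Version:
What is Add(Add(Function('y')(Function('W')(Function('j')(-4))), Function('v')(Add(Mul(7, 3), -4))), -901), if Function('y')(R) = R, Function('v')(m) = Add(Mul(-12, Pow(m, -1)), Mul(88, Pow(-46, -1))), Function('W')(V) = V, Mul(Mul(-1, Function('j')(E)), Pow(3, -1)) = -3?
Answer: Rational(-349796, 391) ≈ -894.62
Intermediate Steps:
Function('j')(E) = 9 (Function('j')(E) = Mul(-3, -3) = 9)
Function('v')(m) = Add(Rational(-44, 23), Mul(-12, Pow(m, -1))) (Function('v')(m) = Add(Mul(-12, Pow(m, -1)), Mul(88, Rational(-1, 46))) = Add(Mul(-12, Pow(m, -1)), Rational(-44, 23)) = Add(Rational(-44, 23), Mul(-12, Pow(m, -1))))
Add(Add(Function('y')(Function('W')(Function('j')(-4))), Function('v')(Add(Mul(7, 3), -4))), -901) = Add(Add(9, Add(Rational(-44, 23), Mul(-12, Pow(Add(Mul(7, 3), -4), -1)))), -901) = Add(Add(9, Add(Rational(-44, 23), Mul(-12, Pow(Add(21, -4), -1)))), -901) = Add(Add(9, Add(Rational(-44, 23), Mul(-12, Pow(17, -1)))), -901) = Add(Add(9, Add(Rational(-44, 23), Mul(-12, Rational(1, 17)))), -901) = Add(Add(9, Add(Rational(-44, 23), Rational(-12, 17))), -901) = Add(Add(9, Rational(-1024, 391)), -901) = Add(Rational(2495, 391), -901) = Rational(-349796, 391)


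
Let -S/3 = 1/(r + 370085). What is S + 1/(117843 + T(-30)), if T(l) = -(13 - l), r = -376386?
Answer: 359701/742257800 ≈ 0.00048460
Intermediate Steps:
T(l) = -13 + l
S = 3/6301 (S = -3/(-376386 + 370085) = -3/(-6301) = -3*(-1/6301) = 3/6301 ≈ 0.00047611)
S + 1/(117843 + T(-30)) = 3/6301 + 1/(117843 + (-13 - 30)) = 3/6301 + 1/(117843 - 43) = 3/6301 + 1/117800 = 359701/742257800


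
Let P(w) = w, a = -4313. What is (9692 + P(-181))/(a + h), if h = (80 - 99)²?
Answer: -9511/3952 ≈ -2.4066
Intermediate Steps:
h = 361 (h = (-19)² = 361)
(9692 + P(-181))/(a + h) = (9692 - 181)/(-4313 + 361) = 9511/(-3952) = 9511*(-1/3952) = -9511/3952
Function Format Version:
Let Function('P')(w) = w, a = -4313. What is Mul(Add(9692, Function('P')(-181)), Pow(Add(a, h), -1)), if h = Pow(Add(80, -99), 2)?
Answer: Rational(-9511, 3952) ≈ -2.4066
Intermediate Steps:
h = 361 (h = Pow(-19, 2) = 361)
Mul(Add(9692, Function('P')(-181)), Pow(Add(a, h), -1)) = Mul(Add(9692, -181), Pow(Add(-4313, 361), -1)) = Mul(9511, Pow(-3952, -1)) = Mul(9511, Rational(-1, 3952)) = Rational(-9511, 3952)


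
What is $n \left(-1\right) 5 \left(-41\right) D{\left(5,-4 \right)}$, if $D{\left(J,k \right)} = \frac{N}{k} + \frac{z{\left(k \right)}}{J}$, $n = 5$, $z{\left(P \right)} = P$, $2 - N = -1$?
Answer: $- \frac{6355}{4} \approx -1588.8$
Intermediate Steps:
$N = 3$ ($N = 2 - -1 = 2 + 1 = 3$)
$D{\left(J,k \right)} = \frac{3}{k} + \frac{k}{J}$
$n \left(-1\right) 5 \left(-41\right) D{\left(5,-4 \right)} = 5 \left(-1\right) 5 \left(-41\right) \left(\frac{3}{-4} - \frac{4}{5}\right) = \left(-5\right) 5 \left(-41\right) \left(3 \left(- \frac{1}{4}\right) - \frac{4}{5}\right) = \left(-25\right) \left(-41\right) \left(- \frac{3}{4} - \frac{4}{5}\right) = 1025 \left(- \frac{31}{20}\right) = - \frac{6355}{4}$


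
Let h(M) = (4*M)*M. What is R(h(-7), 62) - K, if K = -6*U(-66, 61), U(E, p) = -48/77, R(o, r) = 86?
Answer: 6334/77 ≈ 82.260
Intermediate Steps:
h(M) = 4*M**2
U(E, p) = -48/77 (U(E, p) = -48*1/77 = -48/77)
K = 288/77 (K = -6*(-48/77) = 288/77 ≈ 3.7403)
R(h(-7), 62) - K = 86 - 1*288/77 = 86 - 288/77 = 6334/77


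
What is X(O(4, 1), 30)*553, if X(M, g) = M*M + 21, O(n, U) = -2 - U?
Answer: 16590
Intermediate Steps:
X(M, g) = 21 + M**2 (X(M, g) = M**2 + 21 = 21 + M**2)
X(O(4, 1), 30)*553 = (21 + (-2 - 1*1)**2)*553 = (21 + (-2 - 1)**2)*553 = (21 + (-3)**2)*553 = (21 + 9)*553 = 30*553 = 16590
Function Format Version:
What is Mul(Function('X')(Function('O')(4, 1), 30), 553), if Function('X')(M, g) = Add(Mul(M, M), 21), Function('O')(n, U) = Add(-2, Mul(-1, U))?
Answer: 16590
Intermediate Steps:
Function('X')(M, g) = Add(21, Pow(M, 2)) (Function('X')(M, g) = Add(Pow(M, 2), 21) = Add(21, Pow(M, 2)))
Mul(Function('X')(Function('O')(4, 1), 30), 553) = Mul(Add(21, Pow(Add(-2, Mul(-1, 1)), 2)), 553) = Mul(Add(21, Pow(Add(-2, -1), 2)), 553) = Mul(Add(21, Pow(-3, 2)), 553) = Mul(Add(21, 9), 553) = Mul(30, 553) = 16590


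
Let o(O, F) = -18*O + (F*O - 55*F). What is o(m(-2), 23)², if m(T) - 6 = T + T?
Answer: 1575025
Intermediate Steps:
m(T) = 6 + 2*T (m(T) = 6 + (T + T) = 6 + 2*T)
o(O, F) = -55*F - 18*O + F*O (o(O, F) = -18*O + (-55*F + F*O) = -55*F - 18*O + F*O)
o(m(-2), 23)² = (-55*23 - 18*(6 + 2*(-2)) + 23*(6 + 2*(-2)))² = (-1265 - 18*(6 - 4) + 23*(6 - 4))² = (-1265 - 18*2 + 23*2)² = (-1265 - 36 + 46)² = (-1255)² = 1575025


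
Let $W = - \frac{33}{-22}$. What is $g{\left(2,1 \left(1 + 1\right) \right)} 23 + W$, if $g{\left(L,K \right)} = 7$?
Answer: $\frac{325}{2} \approx 162.5$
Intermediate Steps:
$W = \frac{3}{2}$ ($W = \left(-33\right) \left(- \frac{1}{22}\right) = \frac{3}{2} \approx 1.5$)
$g{\left(2,1 \left(1 + 1\right) \right)} 23 + W = 7 \cdot 23 + \frac{3}{2} = 161 + \frac{3}{2} = \frac{325}{2}$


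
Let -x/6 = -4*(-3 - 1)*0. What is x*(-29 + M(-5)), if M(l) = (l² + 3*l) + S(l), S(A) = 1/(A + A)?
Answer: 0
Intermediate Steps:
S(A) = 1/(2*A)
x = 0 (x = -(-24)*(-3 - 1)*0 = -(-24)*(-4*0) = -(-24)*0 = -6*0 = 0)
M(l) = l² + 1/(2*l) + 3*l (M(l) = (l² + 3*l) + 1/(2*l) = l² + 1/(2*l) + 3*l)
x*(-29 + M(-5)) = 0*(-29 + ((-5)² + (½)/(-5) + 3*(-5))) = 0*(-29 + (25 + (½)*(-⅕) - 15)) = 0*(-29 + (25 - ⅒ - 15)) = 0*(-29 + 99/10) = 0*(-191/10) = 0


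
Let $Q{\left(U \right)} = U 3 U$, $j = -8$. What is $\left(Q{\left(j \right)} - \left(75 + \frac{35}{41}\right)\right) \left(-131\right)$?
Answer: $- \frac{623822}{41} \approx -15215.0$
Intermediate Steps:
$Q{\left(U \right)} = 3 U^{2}$ ($Q{\left(U \right)} = 3 U U = 3 U^{2}$)
$\left(Q{\left(j \right)} - \left(75 + \frac{35}{41}\right)\right) \left(-131\right) = \left(3 \left(-8\right)^{2} - \left(75 + \frac{35}{41}\right)\right) \left(-131\right) = \left(3 \cdot 64 - \frac{3110}{41}\right) \left(-131\right) = \left(192 - \frac{3110}{41}\right) \left(-131\right) = \frac{4762}{41} \left(-131\right) = - \frac{623822}{41}$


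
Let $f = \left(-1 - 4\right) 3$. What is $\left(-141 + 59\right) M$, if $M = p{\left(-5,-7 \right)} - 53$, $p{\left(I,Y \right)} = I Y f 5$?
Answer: $219596$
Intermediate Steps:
$f = -15$ ($f = \left(-5\right) 3 = -15$)
$p{\left(I,Y \right)} = - 75 I Y$ ($p{\left(I,Y \right)} = I Y \left(-15\right) 5 = - 15 I Y 5 = - 75 I Y$)
$M = -2678$ ($M = \left(-75\right) \left(-5\right) \left(-7\right) - 53 = -2625 - 53 = -2678$)
$\left(-141 + 59\right) M = \left(-141 + 59\right) \left(-2678\right) = \left(-82\right) \left(-2678\right) = 219596$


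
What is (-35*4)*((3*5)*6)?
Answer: -12600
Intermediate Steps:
(-35*4)*((3*5)*6) = -2100*6 = -140*90 = -12600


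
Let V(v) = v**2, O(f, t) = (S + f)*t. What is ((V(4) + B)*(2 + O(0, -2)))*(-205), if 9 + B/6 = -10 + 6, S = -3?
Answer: 101680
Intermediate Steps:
O(f, t) = t*(-3 + f) (O(f, t) = (-3 + f)*t = t*(-3 + f))
B = -78 (B = -54 + 6*(-10 + 6) = -54 + 6*(-4) = -54 - 24 = -78)
((V(4) + B)*(2 + O(0, -2)))*(-205) = ((4**2 - 78)*(2 - 2*(-3 + 0)))*(-205) = ((16 - 78)*(2 - 2*(-3)))*(-205) = -62*(2 + 6)*(-205) = -62*8*(-205) = -496*(-205) = 101680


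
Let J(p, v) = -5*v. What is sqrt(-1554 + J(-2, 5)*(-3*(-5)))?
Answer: I*sqrt(1929) ≈ 43.92*I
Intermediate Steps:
sqrt(-1554 + J(-2, 5)*(-3*(-5))) = sqrt(-1554 + (-5*5)*(-3*(-5))) = sqrt(-1554 - 25*15) = sqrt(-1554 - 375) = sqrt(-1929) = I*sqrt(1929)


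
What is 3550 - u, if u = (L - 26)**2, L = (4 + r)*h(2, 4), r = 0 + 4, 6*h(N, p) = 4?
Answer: 28106/9 ≈ 3122.9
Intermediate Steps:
h(N, p) = 2/3 (h(N, p) = (1/6)*4 = 2/3)
r = 4
L = 16/3 (L = (4 + 4)*(2/3) = 8*(2/3) = 16/3 ≈ 5.3333)
u = 3844/9 (u = (16/3 - 26)**2 = (-62/3)**2 = 3844/9 ≈ 427.11)
3550 - u = 3550 - 1*3844/9 = 3550 - 3844/9 = 28106/9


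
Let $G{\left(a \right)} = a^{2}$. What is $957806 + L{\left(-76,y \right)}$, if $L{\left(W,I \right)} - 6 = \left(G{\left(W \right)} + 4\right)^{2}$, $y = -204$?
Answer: $34366212$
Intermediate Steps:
$L{\left(W,I \right)} = 6 + \left(4 + W^{2}\right)^{2}$ ($L{\left(W,I \right)} = 6 + \left(W^{2} + 4\right)^{2} = 6 + \left(4 + W^{2}\right)^{2}$)
$957806 + L{\left(-76,y \right)} = 957806 + \left(6 + \left(4 + \left(-76\right)^{2}\right)^{2}\right) = 957806 + \left(6 + \left(4 + 5776\right)^{2}\right) = 957806 + \left(6 + 5780^{2}\right) = 957806 + \left(6 + 33408400\right) = 957806 + 33408406 = 34366212$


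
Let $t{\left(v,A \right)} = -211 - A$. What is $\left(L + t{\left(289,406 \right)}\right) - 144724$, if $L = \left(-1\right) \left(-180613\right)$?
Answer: $35272$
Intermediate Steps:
$L = 180613$
$\left(L + t{\left(289,406 \right)}\right) - 144724 = \left(180613 - 617\right) - 144724 = 179996 - 144724 = 35272$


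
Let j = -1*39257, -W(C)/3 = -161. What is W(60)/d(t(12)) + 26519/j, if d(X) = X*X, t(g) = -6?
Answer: 6002149/471084 ≈ 12.741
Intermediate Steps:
W(C) = 483 (W(C) = -3*(-161) = 483)
d(X) = X²
j = -39257
W(60)/d(t(12)) + 26519/j = 483/((-6)²) + 26519/(-39257) = 483/36 + 26519*(-1/39257) = 483*(1/36) - 26519/39257 = 161/12 - 26519/39257 = 6002149/471084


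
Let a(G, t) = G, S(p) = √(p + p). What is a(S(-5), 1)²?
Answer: -10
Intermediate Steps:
S(p) = √2*√p (S(p) = √(2*p) = √2*√p)
a(S(-5), 1)² = (√2*√(-5))² = (√2*(I*√5))² = (I*√10)² = -10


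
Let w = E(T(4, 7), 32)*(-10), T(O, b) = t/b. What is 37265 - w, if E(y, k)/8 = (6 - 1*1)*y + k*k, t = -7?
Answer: 118785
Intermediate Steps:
T(O, b) = -7/b
E(y, k) = 8*k² + 40*y (E(y, k) = 8*((6 - 1*1)*y + k*k) = 8*((6 - 1)*y + k²) = 8*(5*y + k²) = 8*(k² + 5*y) = 8*k² + 40*y)
w = -81520 (w = (8*32² + 40*(-7/7))*(-10) = (8*1024 + 40*(-7*⅐))*(-10) = (8192 + 40*(-1))*(-10) = (8192 - 40)*(-10) = 8152*(-10) = -81520)
37265 - w = 37265 - 1*(-81520) = 37265 + 81520 = 118785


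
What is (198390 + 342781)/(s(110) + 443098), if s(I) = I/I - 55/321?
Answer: 173715891/142234724 ≈ 1.2213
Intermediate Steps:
s(I) = 266/321 (s(I) = 1 - 55*1/321 = 1 - 55/321 = 266/321)
(198390 + 342781)/(s(110) + 443098) = (198390 + 342781)/(266/321 + 443098) = 541171/(142234724/321) = 541171*(321/142234724) = 173715891/142234724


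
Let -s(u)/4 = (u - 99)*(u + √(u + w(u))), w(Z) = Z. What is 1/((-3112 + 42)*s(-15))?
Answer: 1/23798640 + I*√30/356979600 ≈ 4.2019e-8 + 1.5343e-8*I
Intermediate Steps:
s(u) = -4*(-99 + u)*(u + √2*√u) (s(u) = -4*(u - 99)*(u + √(u + u)) = -4*(-99 + u)*(u + √(2*u)) = -4*(-99 + u)*(u + √2*√u))
1/((-3112 + 42)*s(-15)) = 1/((-3112 + 42)*(-4*(-15)² + 396*(-15) - 4*√2*(-15)^(3/2) + 396*√2*√(-15))) = 1/((-3070)*(-4*225 - 5940 - 4*√2*(-15*I*√15) + 396*√2*(I*√15))) = -1/(3070*(-900 - 5940 + 60*I*√30 + 396*I*√30)) = -1/(3070*(-6840 + 456*I*√30))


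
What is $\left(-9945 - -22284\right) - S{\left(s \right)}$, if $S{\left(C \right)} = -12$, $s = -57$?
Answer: $12351$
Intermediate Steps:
$\left(-9945 - -22284\right) - S{\left(s \right)} = \left(-9945 - -22284\right) - -12 = \left(-9945 + 22284\right) + 12 = 12339 + 12 = 12351$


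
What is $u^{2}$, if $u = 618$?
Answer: $381924$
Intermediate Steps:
$u^{2} = 618^{2} = 381924$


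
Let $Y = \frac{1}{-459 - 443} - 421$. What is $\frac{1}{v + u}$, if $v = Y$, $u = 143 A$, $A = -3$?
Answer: $- \frac{902}{766701} \approx -0.0011765$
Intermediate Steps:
$u = -429$ ($u = 143 \left(-3\right) = -429$)
$Y = - \frac{379743}{902}$ ($Y = \frac{1}{-902} - 421 = - \frac{1}{902} - 421 = - \frac{379743}{902} \approx -421.0$)
$v = - \frac{379743}{902} \approx -421.0$
$\frac{1}{v + u} = \frac{1}{- \frac{379743}{902} - 429} = \frac{1}{- \frac{766701}{902}} = - \frac{902}{766701}$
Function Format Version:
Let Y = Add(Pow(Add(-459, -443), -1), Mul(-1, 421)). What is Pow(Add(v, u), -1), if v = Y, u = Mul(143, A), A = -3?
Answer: Rational(-902, 766701) ≈ -0.0011765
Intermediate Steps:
u = -429 (u = Mul(143, -3) = -429)
Y = Rational(-379743, 902) (Y = Add(Pow(-902, -1), -421) = Add(Rational(-1, 902), -421) = Rational(-379743, 902) ≈ -421.00)
v = Rational(-379743, 902) ≈ -421.00
Pow(Add(v, u), -1) = Pow(Add(Rational(-379743, 902), -429), -1) = Pow(Rational(-766701, 902), -1) = Rational(-902, 766701)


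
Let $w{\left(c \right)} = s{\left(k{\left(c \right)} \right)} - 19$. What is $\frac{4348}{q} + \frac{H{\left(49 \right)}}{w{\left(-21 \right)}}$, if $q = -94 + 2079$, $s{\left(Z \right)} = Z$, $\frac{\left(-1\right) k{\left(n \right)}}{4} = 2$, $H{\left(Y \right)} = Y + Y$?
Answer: $- \frac{77134}{53595} \approx -1.4392$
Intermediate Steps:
$H{\left(Y \right)} = 2 Y$
$k{\left(n \right)} = -8$ ($k{\left(n \right)} = \left(-4\right) 2 = -8$)
$q = 1985$
$w{\left(c \right)} = -27$ ($w{\left(c \right)} = -8 - 19 = -27$)
$\frac{4348}{q} + \frac{H{\left(49 \right)}}{w{\left(-21 \right)}} = \frac{4348}{1985} + \frac{2 \cdot 49}{-27} = 4348 \cdot \frac{1}{1985} + 98 \left(- \frac{1}{27}\right) = \frac{4348}{1985} - \frac{98}{27} = - \frac{77134}{53595}$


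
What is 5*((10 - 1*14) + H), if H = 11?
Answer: 35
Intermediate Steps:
5*((10 - 1*14) + H) = 5*((10 - 1*14) + 11) = 5*((10 - 14) + 11) = 5*(-4 + 11) = 5*7 = 35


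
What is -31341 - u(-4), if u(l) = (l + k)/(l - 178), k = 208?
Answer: -2851929/91 ≈ -31340.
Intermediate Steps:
u(l) = (208 + l)/(-178 + l) (u(l) = (l + 208)/(l - 178) = (208 + l)/(-178 + l))
-31341 - u(-4) = -31341 - (208 - 4)/(-178 - 4) = -31341 - 204/(-182) = -31341 - (-1)*204/182 = -31341 - 1*(-102/91) = -31341 + 102/91 = -2851929/91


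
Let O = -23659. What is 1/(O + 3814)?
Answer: -1/19845 ≈ -5.0391e-5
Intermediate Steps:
1/(O + 3814) = 1/(-23659 + 3814) = 1/(-19845) = -1/19845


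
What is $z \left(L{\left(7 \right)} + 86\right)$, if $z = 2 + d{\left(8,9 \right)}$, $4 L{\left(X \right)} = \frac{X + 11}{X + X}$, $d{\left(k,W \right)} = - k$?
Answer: $- \frac{7251}{14} \approx -517.93$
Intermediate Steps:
$L{\left(X \right)} = \frac{11 + X}{8 X}$ ($L{\left(X \right)} = \frac{\left(X + 11\right) \frac{1}{X + X}}{4} = \frac{\left(11 + X\right) \frac{1}{2 X}}{4} = \frac{\frac{1}{2} \frac{1}{X} \left(11 + X\right)}{4} = \frac{11 + X}{8 X}$)
$z = -6$ ($z = 2 - 8 = -6$)
$z \left(L{\left(7 \right)} + 86\right) = - 6 \left(\frac{11 + 7}{8 \cdot 7} + 86\right) = - 6 \left(\frac{1}{8} \cdot \frac{1}{7} \cdot 18 + 86\right) = - 6 \left(\frac{9}{28} + 86\right) = \left(-6\right) \frac{2417}{28} = - \frac{7251}{14}$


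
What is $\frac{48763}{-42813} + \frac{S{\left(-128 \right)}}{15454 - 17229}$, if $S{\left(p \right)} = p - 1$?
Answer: $- \frac{1141288}{1070325} \approx -1.0663$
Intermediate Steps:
$S{\left(p \right)} = -1 + p$
$\frac{48763}{-42813} + \frac{S{\left(-128 \right)}}{15454 - 17229} = \frac{48763}{-42813} + \frac{-1 - 128}{15454 - 17229} = 48763 \left(- \frac{1}{42813}\right) - \frac{129}{-1775} = - \frac{48763}{42813} - - \frac{129}{1775} = - \frac{48763}{42813} + \frac{129}{1775} = - \frac{1141288}{1070325}$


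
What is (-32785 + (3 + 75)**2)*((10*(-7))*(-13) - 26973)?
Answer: 695908163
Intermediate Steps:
(-32785 + (3 + 75)**2)*((10*(-7))*(-13) - 26973) = (-32785 + 78**2)*(-70*(-13) - 26973) = (-32785 + 6084)*(910 - 26973) = -26701*(-26063) = 695908163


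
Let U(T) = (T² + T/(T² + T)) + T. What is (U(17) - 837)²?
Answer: 91336249/324 ≈ 2.8190e+5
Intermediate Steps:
U(T) = T + T² + T/(T + T²) (U(T) = (T² + T/(T + T²)) + T = T + T² + T/(T + T²))
(U(17) - 837)² = ((1 + 17 + 17³ + 2*17²)/(1 + 17) - 837)² = ((1 + 17 + 4913 + 2*289)/18 - 837)² = ((1 + 17 + 4913 + 578)/18 - 837)² = ((1/18)*5509 - 837)² = (5509/18 - 837)² = (-9557/18)² = 91336249/324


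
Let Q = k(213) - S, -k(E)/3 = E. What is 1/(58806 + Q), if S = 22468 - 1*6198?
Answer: 1/41897 ≈ 2.3868e-5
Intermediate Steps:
k(E) = -3*E
S = 16270 (S = 22468 - 6198 = 16270)
Q = -16909 (Q = -3*213 - 1*16270 = -639 - 16270 = -16909)
1/(58806 + Q) = 1/(58806 - 16909) = 1/41897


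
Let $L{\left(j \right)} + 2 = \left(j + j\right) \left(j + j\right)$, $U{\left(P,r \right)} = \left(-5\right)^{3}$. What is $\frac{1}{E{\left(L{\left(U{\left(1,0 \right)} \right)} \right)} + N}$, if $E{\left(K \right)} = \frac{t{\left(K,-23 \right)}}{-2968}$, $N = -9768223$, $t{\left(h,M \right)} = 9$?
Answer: $- \frac{2968}{28992085873} \approx -1.0237 \cdot 10^{-7}$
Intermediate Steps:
$U{\left(P,r \right)} = -125$
$L{\left(j \right)} = -2 + 4 j^{2}$ ($L{\left(j \right)} = -2 + \left(j + j\right) \left(j + j\right) = -2 + 2 j 2 j = -2 + 4 j^{2}$)
$E{\left(K \right)} = - \frac{9}{2968}$ ($E{\left(K \right)} = \frac{9}{-2968} = 9 \left(- \frac{1}{2968}\right) = - \frac{9}{2968}$)
$\frac{1}{E{\left(L{\left(U{\left(1,0 \right)} \right)} \right)} + N} = \frac{1}{- \frac{9}{2968} - 9768223} = \frac{1}{- \frac{28992085873}{2968}} = - \frac{2968}{28992085873}$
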